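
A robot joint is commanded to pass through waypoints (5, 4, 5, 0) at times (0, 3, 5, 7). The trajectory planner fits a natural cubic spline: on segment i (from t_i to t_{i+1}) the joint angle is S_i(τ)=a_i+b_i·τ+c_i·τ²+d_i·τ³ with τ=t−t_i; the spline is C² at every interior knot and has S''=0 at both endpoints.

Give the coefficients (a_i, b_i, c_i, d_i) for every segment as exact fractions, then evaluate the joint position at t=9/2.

  seg 0: a=5 b=-5/6 c=0 d=1/18
  seg 1: a=4 b=2/3 c=1/2 d=-7/24
  seg 2: a=5 b=-5/6 c=-5/4 d=5/24
S(9/2) = 329/64

Δ: Δ0=-1/3, Δ1=1/2, Δ2=-5/2
row 1: diag=10, rhs=5; c'=1/5, d'=1/2
row 2: denom=8−2·1/5=38/5; d'=(-18−2·1/2)/(38/5)=-5/2
back: M2=-5/2
back: M1=1/2−1/5·-5/2=1
M: M0=0, M1=1, M2=-5/2, M3=0
seg 0: a=5, c=M0/2=0, d=(M1−M0)/(6·3)=1/18, b=Δ0−h0·(2M0+M1)/6=-5/6
seg 1: a=4, c=M1/2=1/2, d=(M2−M1)/(6·2)=-7/24, b=Δ1−h1·(2M1+M2)/6=2/3
seg 2: a=5, c=M2/2=-5/4, d=(M3−M2)/(6·2)=5/24, b=Δ2−h2·(2M2+M3)/6=-5/6
t_q=9/2 → seg 1, τ=3/2; S=4+2/3·τ+1/2·τ²+-7/24·τ³=329/64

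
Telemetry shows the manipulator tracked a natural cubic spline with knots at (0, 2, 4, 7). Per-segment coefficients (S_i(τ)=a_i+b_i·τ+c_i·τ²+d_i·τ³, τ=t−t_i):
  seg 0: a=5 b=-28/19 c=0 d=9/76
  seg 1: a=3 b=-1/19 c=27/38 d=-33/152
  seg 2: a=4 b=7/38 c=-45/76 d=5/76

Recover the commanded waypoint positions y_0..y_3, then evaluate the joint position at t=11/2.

y_0=5 y_1=3 y_2=4 y_3=1
S(11/2) = 1925/608

y_0 = S_0(0) = a_0 = 5
y_1 = S_1(0) = a_1 = 3
y_2 = S_2(0) = a_2 = 4
y_3 = S_2(3) = 1
t_q=11/2 is in segment 2 (τ=3/2); S_2(τ)=1925/608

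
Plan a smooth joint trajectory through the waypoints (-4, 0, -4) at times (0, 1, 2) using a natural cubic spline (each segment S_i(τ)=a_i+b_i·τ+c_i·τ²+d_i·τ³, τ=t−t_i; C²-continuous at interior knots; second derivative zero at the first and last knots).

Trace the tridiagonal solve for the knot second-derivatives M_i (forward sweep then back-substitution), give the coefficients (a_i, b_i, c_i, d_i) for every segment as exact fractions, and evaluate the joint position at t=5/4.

  seg 0: a=-4 b=6 c=0 d=-2
  seg 1: a=0 b=0 c=-6 d=2
S(5/4) = -11/32

Δ: Δ0=4, Δ1=-4
row 1: diag=4, rhs=-48; c'=1/4, d'=-12
back: M1=-12
M: M0=0, M1=-12, M2=0
seg 0: a=-4, c=M0/2=0, d=(M1−M0)/(6·1)=-2, b=Δ0−h0·(2M0+M1)/6=6
seg 1: a=0, c=M1/2=-6, d=(M2−M1)/(6·1)=2, b=Δ1−h1·(2M1+M2)/6=0
t_q=5/4 → seg 1, τ=1/4; S=0+0·τ+-6·τ²+2·τ³=-11/32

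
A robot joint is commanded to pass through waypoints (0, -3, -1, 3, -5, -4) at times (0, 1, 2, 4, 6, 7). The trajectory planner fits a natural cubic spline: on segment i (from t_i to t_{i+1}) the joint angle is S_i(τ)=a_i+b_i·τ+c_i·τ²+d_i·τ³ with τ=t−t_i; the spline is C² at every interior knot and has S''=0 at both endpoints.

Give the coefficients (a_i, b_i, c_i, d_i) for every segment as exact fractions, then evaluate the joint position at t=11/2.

  seg 0: a=0 b=-964/229 c=0 d=277/229
  seg 1: a=-3 b=-133/229 c=831/229 d=-240/229
  seg 2: a=-1 b=809/229 c=111/229 d=-573/916
  seg 3: a=3 b=-466/229 c=-1497/458 d=1047/916
  seg 4: a=-5 b=-319/229 c=822/229 d=-274/229
S(11/2) = -26007/7328

Δ: Δ0=-3, Δ1=2, Δ2=2, Δ3=-4, Δ4=1
row 1: diag=4, rhs=30; c'=1/4, d'=15/2
row 2: denom=6−1·1/4=23/4; d'=(0−1·15/2)/(23/4)=-30/23
row 3: denom=8−2·8/23=168/23; d'=(-36−2·-30/23)/(168/23)=-32/7
row 4: denom=6−2·23/84=229/42; d'=(30−2·-32/7)/(229/42)=1644/229
back: M4=1644/229
back: M3=-32/7−23/84·1644/229=-1497/229
back: M2=-30/23−8/23·-1497/229=222/229
back: M1=15/2−1/4·222/229=1662/229
M: M0=0, M1=1662/229, M2=222/229, M3=-1497/229, M4=1644/229, M5=0
seg 0: a=0, c=M0/2=0, d=(M1−M0)/(6·1)=277/229, b=Δ0−h0·(2M0+M1)/6=-964/229
seg 1: a=-3, c=M1/2=831/229, d=(M2−M1)/(6·1)=-240/229, b=Δ1−h1·(2M1+M2)/6=-133/229
seg 2: a=-1, c=M2/2=111/229, d=(M3−M2)/(6·2)=-573/916, b=Δ2−h2·(2M2+M3)/6=809/229
seg 3: a=3, c=M3/2=-1497/458, d=(M4−M3)/(6·2)=1047/916, b=Δ3−h3·(2M3+M4)/6=-466/229
seg 4: a=-5, c=M4/2=822/229, d=(M5−M4)/(6·1)=-274/229, b=Δ4−h4·(2M4+M5)/6=-319/229
t_q=11/2 → seg 3, τ=3/2; S=3+-466/229·τ+-1497/458·τ²+1047/916·τ³=-26007/7328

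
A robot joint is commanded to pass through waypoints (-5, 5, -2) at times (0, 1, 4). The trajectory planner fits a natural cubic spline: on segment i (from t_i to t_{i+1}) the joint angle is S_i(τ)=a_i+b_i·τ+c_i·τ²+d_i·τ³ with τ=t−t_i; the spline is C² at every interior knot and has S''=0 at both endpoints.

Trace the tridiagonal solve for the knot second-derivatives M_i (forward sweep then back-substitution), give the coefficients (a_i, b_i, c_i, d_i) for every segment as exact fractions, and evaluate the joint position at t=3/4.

  seg 0: a=-5 b=277/24 c=0 d=-37/24
  seg 1: a=5 b=83/12 c=-37/8 d=37/72
S(3/4) = 1539/512

Δ: Δ0=10, Δ1=-7/3
row 1: diag=8, rhs=-74; c'=3/8, d'=-37/4
back: M1=-37/4
M: M0=0, M1=-37/4, M2=0
seg 0: a=-5, c=M0/2=0, d=(M1−M0)/(6·1)=-37/24, b=Δ0−h0·(2M0+M1)/6=277/24
seg 1: a=5, c=M1/2=-37/8, d=(M2−M1)/(6·3)=37/72, b=Δ1−h1·(2M1+M2)/6=83/12
t_q=3/4 → seg 0, τ=3/4; S=-5+277/24·τ+0·τ²+-37/24·τ³=1539/512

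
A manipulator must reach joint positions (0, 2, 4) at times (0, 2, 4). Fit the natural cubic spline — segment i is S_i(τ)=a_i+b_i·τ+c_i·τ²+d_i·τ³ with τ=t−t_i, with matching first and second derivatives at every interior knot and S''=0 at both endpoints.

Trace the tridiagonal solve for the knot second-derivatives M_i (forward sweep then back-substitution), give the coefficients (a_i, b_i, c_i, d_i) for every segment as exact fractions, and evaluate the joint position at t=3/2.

  seg 0: a=0 b=1 c=0 d=0
  seg 1: a=2 b=1 c=0 d=0
S(3/2) = 3/2

Δ: Δ0=1, Δ1=1
row 1: diag=8, rhs=0; c'=1/4, d'=0
back: M1=0
M: M0=0, M1=0, M2=0
seg 0: a=0, c=M0/2=0, d=(M1−M0)/(6·2)=0, b=Δ0−h0·(2M0+M1)/6=1
seg 1: a=2, c=M1/2=0, d=(M2−M1)/(6·2)=0, b=Δ1−h1·(2M1+M2)/6=1
t_q=3/2 → seg 0, τ=3/2; S=0+1·τ+0·τ²+0·τ³=3/2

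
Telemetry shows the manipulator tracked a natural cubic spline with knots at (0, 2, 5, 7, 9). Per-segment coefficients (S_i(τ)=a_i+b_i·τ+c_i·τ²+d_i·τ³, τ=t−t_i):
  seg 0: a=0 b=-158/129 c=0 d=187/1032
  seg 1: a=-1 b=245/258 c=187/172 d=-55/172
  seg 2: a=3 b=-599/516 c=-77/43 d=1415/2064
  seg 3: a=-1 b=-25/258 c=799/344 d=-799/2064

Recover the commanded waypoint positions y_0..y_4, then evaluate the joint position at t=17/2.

y_0=0 y_1=-1 y_2=3 y_3=-1 y_4=5
S(17/2) = 15269/5504

y_0 = S_0(0) = a_0 = 0
y_1 = S_1(0) = a_1 = -1
y_2 = S_2(0) = a_2 = 3
y_3 = S_3(0) = a_3 = -1
y_4 = S_3(2) = 5
t_q=17/2 is in segment 3 (τ=3/2); S_3(τ)=15269/5504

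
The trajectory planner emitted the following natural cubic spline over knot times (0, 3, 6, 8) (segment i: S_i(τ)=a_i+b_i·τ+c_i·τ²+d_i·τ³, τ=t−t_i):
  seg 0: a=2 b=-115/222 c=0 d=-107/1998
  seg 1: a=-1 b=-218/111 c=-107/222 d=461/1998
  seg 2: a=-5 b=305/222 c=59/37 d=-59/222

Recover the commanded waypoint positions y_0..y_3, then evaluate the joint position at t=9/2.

y_0 = S_0(0) = a_0 = 2
y_1 = S_1(0) = a_1 = -1
y_2 = S_2(0) = a_2 = -5
y_3 = S_2(2) = 2
t_q=9/2 is in segment 1 (τ=3/2); S_1(τ)=-2517/592

y_0=2 y_1=-1 y_2=-5 y_3=2
S(9/2) = -2517/592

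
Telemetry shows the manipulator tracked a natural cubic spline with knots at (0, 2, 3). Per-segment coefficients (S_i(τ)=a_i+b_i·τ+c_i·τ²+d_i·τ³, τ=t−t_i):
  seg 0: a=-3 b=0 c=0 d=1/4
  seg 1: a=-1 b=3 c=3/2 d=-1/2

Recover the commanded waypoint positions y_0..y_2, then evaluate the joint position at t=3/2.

y_0 = S_0(0) = a_0 = -3
y_1 = S_1(0) = a_1 = -1
y_2 = S_1(1) = 3
t_q=3/2 is in segment 0 (τ=3/2); S_0(τ)=-69/32

y_0=-3 y_1=-1 y_2=3
S(3/2) = -69/32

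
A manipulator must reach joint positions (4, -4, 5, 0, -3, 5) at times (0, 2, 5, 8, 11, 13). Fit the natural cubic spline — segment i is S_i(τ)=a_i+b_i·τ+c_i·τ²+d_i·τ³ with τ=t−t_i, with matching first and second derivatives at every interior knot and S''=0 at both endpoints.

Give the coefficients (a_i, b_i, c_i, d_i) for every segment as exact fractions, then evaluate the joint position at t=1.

Δ: Δ0=-4, Δ1=3, Δ2=-5/3, Δ3=-1, Δ4=4
row 1: diag=10, rhs=42; c'=3/10, d'=21/5
row 2: denom=12−3·3/10=111/10; d'=(-28−3·21/5)/(111/10)=-406/111
row 3: denom=12−3·10/37=414/37; d'=(4−3·-406/111)/(414/37)=277/207
row 4: denom=10−3·37/138=423/46; d'=(30−3·277/207)/(423/46)=3586/1269
back: M4=3586/1269
back: M3=277/207−37/138·3586/1269=2210/3807
back: M2=-406/111−10/37·2210/3807=-14522/3807
back: M1=21/5−3/10·-14522/3807=6782/1269
M: M0=0, M1=6782/1269, M2=-14522/3807, M3=2210/3807, M4=3586/1269, M5=0
seg 0: a=4, c=M0/2=0, d=(M1−M0)/(6·2)=3391/7614, b=Δ0−h0·(2M0+M1)/6=-22010/3807
seg 1: a=-4, c=M1/2=3391/1269, d=(M2−M1)/(6·3)=-17434/34263, b=Δ1−h1·(2M1+M2)/6=-1664/3807
seg 2: a=5, c=M2/2=-7261/3807, d=(M3−M2)/(6·3)=178/729, b=Δ2−h2·(2M2+M3)/6=7072/3807
seg 3: a=0, c=M3/2=1105/3807, d=(M4−M3)/(6·3)=4274/34263, b=Δ3−h3·(2M3+M4)/6=-11396/3807
seg 4: a=-3, c=M4/2=1793/1269, d=(M5−M4)/(6·2)=-1793/7614, b=Δ4−h4·(2M4+M5)/6=8056/3807
t_q=1 → seg 0, τ=1; S=4+-22010/3807·τ+0·τ²+3391/7614·τ³=-3391/2538

  seg 0: a=4 b=-22010/3807 c=0 d=3391/7614
  seg 1: a=-4 b=-1664/3807 c=3391/1269 d=-17434/34263
  seg 2: a=5 b=7072/3807 c=-7261/3807 d=178/729
  seg 3: a=0 b=-11396/3807 c=1105/3807 d=4274/34263
  seg 4: a=-3 b=8056/3807 c=1793/1269 d=-1793/7614
S(1) = -3391/2538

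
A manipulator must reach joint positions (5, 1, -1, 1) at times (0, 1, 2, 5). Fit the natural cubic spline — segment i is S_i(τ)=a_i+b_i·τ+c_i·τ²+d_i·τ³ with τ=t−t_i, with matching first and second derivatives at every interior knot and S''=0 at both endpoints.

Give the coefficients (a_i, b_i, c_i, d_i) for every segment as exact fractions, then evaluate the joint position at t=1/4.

Δ: Δ0=-4, Δ1=-2, Δ2=2/3
row 1: diag=4, rhs=12; c'=1/4, d'=3
row 2: denom=8−1·1/4=31/4; d'=(16−1·3)/(31/4)=52/31
back: M2=52/31
back: M1=3−1/4·52/31=80/31
M: M0=0, M1=80/31, M2=52/31, M3=0
seg 0: a=5, c=M0/2=0, d=(M1−M0)/(6·1)=40/93, b=Δ0−h0·(2M0+M1)/6=-412/93
seg 1: a=1, c=M1/2=40/31, d=(M2−M1)/(6·1)=-14/93, b=Δ1−h1·(2M1+M2)/6=-292/93
seg 2: a=-1, c=M2/2=26/31, d=(M3−M2)/(6·3)=-26/279, b=Δ2−h2·(2M2+M3)/6=-94/93
t_q=1/4 → seg 0, τ=1/4; S=5+-412/93·τ+0·τ²+40/93·τ³=967/248

  seg 0: a=5 b=-412/93 c=0 d=40/93
  seg 1: a=1 b=-292/93 c=40/31 d=-14/93
  seg 2: a=-1 b=-94/93 c=26/31 d=-26/279
S(1/4) = 967/248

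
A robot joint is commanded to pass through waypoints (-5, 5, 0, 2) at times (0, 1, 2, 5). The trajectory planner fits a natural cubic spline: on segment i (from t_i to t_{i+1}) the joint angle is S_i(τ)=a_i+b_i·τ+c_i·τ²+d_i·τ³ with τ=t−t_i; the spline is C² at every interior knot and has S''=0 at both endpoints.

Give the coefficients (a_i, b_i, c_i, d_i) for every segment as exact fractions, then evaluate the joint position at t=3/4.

Δ: Δ0=10, Δ1=-5, Δ2=2/3
row 1: diag=4, rhs=-90; c'=1/4, d'=-45/2
row 2: denom=8−1·1/4=31/4; d'=(34−1·-45/2)/(31/4)=226/31
back: M2=226/31
back: M1=-45/2−1/4·226/31=-754/31
M: M0=0, M1=-754/31, M2=226/31, M3=0
seg 0: a=-5, c=M0/2=0, d=(M1−M0)/(6·1)=-377/93, b=Δ0−h0·(2M0+M1)/6=1307/93
seg 1: a=5, c=M1/2=-377/31, d=(M2−M1)/(6·1)=490/93, b=Δ1−h1·(2M1+M2)/6=176/93
seg 2: a=0, c=M2/2=113/31, d=(M3−M2)/(6·3)=-113/279, b=Δ2−h2·(2M2+M3)/6=-616/93
t_q=3/4 → seg 0, τ=3/4; S=-5+1307/93·τ+0·τ²+-377/93·τ³=7599/1984

  seg 0: a=-5 b=1307/93 c=0 d=-377/93
  seg 1: a=5 b=176/93 c=-377/31 d=490/93
  seg 2: a=0 b=-616/93 c=113/31 d=-113/279
S(3/4) = 7599/1984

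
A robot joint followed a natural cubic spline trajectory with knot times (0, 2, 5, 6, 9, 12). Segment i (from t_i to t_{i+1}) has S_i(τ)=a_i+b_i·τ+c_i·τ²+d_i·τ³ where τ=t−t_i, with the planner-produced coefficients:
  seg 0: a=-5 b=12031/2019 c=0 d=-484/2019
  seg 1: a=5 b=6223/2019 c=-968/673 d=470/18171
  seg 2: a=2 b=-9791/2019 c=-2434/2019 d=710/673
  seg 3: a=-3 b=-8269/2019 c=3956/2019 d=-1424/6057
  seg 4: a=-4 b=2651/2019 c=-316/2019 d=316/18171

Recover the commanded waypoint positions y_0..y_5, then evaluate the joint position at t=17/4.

y_0=-5 y_1=5 y_2=2 y_3=-3 y_4=-4 y_5=-1
S(17/4) = 106561/21536

y_0 = S_0(0) = a_0 = -5
y_1 = S_1(0) = a_1 = 5
y_2 = S_2(0) = a_2 = 2
y_3 = S_3(0) = a_3 = -3
y_4 = S_4(0) = a_4 = -4
y_5 = S_4(3) = -1
t_q=17/4 is in segment 1 (τ=9/4); S_1(τ)=106561/21536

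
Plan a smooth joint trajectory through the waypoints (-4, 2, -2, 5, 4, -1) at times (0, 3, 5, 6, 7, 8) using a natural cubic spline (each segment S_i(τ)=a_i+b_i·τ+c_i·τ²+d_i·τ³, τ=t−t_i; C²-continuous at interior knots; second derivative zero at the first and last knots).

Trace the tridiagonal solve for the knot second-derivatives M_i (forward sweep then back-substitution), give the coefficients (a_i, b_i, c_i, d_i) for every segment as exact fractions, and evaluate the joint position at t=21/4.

  seg 0: a=-4 b=361/80 c=0 d=-67/240
  seg 1: a=2 b=-121/40 c=-201/80 d=121/80
  seg 2: a=-2 b=203/40 c=105/16 d=-371/80
  seg 3: a=5 b=343/80 c=-147/20 d=33/16
  seg 4: a=4 b=-169/40 c=-93/80 d=31/80
S(21/4) = -403/1024

Δ: Δ0=2, Δ1=-2, Δ2=7, Δ3=-1, Δ4=-5
row 1: diag=10, rhs=-24; c'=1/5, d'=-12/5
row 2: denom=6−2·1/5=28/5; d'=(54−2·-12/5)/(28/5)=21/2
row 3: denom=4−1·5/28=107/28; d'=(-48−1·21/2)/(107/28)=-1638/107
row 4: denom=4−1·28/107=400/107; d'=(-24−1·-1638/107)/(400/107)=-93/40
back: M4=-93/40
back: M3=-1638/107−28/107·-93/40=-147/10
back: M2=21/2−5/28·-147/10=105/8
back: M1=-12/5−1/5·105/8=-201/40
M: M0=0, M1=-201/40, M2=105/8, M3=-147/10, M4=-93/40, M5=0
seg 0: a=-4, c=M0/2=0, d=(M1−M0)/(6·3)=-67/240, b=Δ0−h0·(2M0+M1)/6=361/80
seg 1: a=2, c=M1/2=-201/80, d=(M2−M1)/(6·2)=121/80, b=Δ1−h1·(2M1+M2)/6=-121/40
seg 2: a=-2, c=M2/2=105/16, d=(M3−M2)/(6·1)=-371/80, b=Δ2−h2·(2M2+M3)/6=203/40
seg 3: a=5, c=M3/2=-147/20, d=(M4−M3)/(6·1)=33/16, b=Δ3−h3·(2M3+M4)/6=343/80
seg 4: a=4, c=M4/2=-93/80, d=(M5−M4)/(6·1)=31/80, b=Δ4−h4·(2M4+M5)/6=-169/40
t_q=21/4 → seg 2, τ=1/4; S=-2+203/40·τ+105/16·τ²+-371/80·τ³=-403/1024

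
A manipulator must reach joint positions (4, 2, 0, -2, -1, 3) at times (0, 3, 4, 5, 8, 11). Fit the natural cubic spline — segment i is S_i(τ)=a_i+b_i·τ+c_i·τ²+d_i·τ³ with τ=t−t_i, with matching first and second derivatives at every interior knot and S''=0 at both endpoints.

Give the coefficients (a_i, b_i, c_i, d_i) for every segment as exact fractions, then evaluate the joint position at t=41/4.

Δ: Δ0=-2/3, Δ1=-2, Δ2=-2, Δ3=1/3, Δ4=4/3
row 1: diag=8, rhs=-8; c'=1/8, d'=-1
row 2: denom=4−1·1/8=31/8; d'=(0−1·-1)/(31/8)=8/31
row 3: denom=8−1·8/31=240/31; d'=(14−1·8/31)/(240/31)=71/40
row 4: denom=12−3·31/80=867/80; d'=(6−3·71/40)/(867/80)=18/289
back: M4=18/289
back: M3=71/40−31/80·18/289=506/289
back: M2=8/31−8/31·506/289=-56/289
back: M1=-1−1/8·-56/289=-282/289
M: M0=0, M1=-282/289, M2=-56/289, M3=506/289, M4=18/289, M5=0
seg 0: a=4, c=M0/2=0, d=(M1−M0)/(6·3)=-47/867, b=Δ0−h0·(2M0+M1)/6=-155/867
seg 1: a=2, c=M1/2=-141/289, d=(M2−M1)/(6·1)=113/867, b=Δ1−h1·(2M1+M2)/6=-1424/867
seg 2: a=0, c=M2/2=-28/289, d=(M3−M2)/(6·1)=281/867, b=Δ2−h2·(2M2+M3)/6=-1931/867
seg 3: a=-2, c=M3/2=253/289, d=(M4−M3)/(6·3)=-244/2601, b=Δ3−h3·(2M3+M4)/6=-1256/867
seg 4: a=-1, c=M4/2=9/289, d=(M5−M4)/(6·3)=-1/289, b=Δ4−h4·(2M4+M5)/6=1102/867
t_q=41/4 → seg 4, τ=9/4; S=-1+1102/867·τ+9/289·τ²+-1/289·τ³=36587/18496

  seg 0: a=4 b=-155/867 c=0 d=-47/867
  seg 1: a=2 b=-1424/867 c=-141/289 d=113/867
  seg 2: a=0 b=-1931/867 c=-28/289 d=281/867
  seg 3: a=-2 b=-1256/867 c=253/289 d=-244/2601
  seg 4: a=-1 b=1102/867 c=9/289 d=-1/289
S(41/4) = 36587/18496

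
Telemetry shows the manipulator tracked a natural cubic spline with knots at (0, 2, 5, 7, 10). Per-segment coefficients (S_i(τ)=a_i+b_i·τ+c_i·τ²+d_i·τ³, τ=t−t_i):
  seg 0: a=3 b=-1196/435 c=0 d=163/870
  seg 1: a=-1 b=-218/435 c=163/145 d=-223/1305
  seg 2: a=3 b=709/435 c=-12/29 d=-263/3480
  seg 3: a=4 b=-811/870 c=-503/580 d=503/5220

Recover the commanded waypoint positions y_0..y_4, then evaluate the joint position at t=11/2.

y_0 = S_0(0) = a_0 = 3
y_1 = S_1(0) = a_1 = -1
y_2 = S_2(0) = a_2 = 3
y_3 = S_3(0) = a_3 = 4
y_4 = S_3(3) = -4
t_q=11/2 is in segment 2 (τ=1/2); S_2(τ)=6871/1856

y_0=3 y_1=-1 y_2=3 y_3=4 y_4=-4
S(11/2) = 6871/1856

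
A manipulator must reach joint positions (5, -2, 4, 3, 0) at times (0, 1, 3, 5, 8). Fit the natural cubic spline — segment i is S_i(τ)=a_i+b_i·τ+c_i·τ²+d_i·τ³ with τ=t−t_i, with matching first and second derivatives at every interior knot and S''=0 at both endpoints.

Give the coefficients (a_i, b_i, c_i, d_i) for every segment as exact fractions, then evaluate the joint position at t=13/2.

  seg 0: a=5 b=-935/104 c=0 d=207/104
  seg 1: a=-2 b=-157/52 c=621/104 d=-77/52
  seg 2: a=4 b=161/52 c=-303/104 d=29/52
  seg 3: a=3 b=-97/52 c=45/104 d=-5/104
S(13/2) = 843/832

Δ: Δ0=-7, Δ1=3, Δ2=-1/2, Δ3=-1
row 1: diag=6, rhs=60; c'=1/3, d'=10
row 2: denom=8−2·1/3=22/3; d'=(-21−2·10)/(22/3)=-123/22
row 3: denom=10−2·3/11=104/11; d'=(-3−2·-123/22)/(104/11)=45/52
back: M3=45/52
back: M2=-123/22−3/11·45/52=-303/52
back: M1=10−1/3·-303/52=621/52
M: M0=0, M1=621/52, M2=-303/52, M3=45/52, M4=0
seg 0: a=5, c=M0/2=0, d=(M1−M0)/(6·1)=207/104, b=Δ0−h0·(2M0+M1)/6=-935/104
seg 1: a=-2, c=M1/2=621/104, d=(M2−M1)/(6·2)=-77/52, b=Δ1−h1·(2M1+M2)/6=-157/52
seg 2: a=4, c=M2/2=-303/104, d=(M3−M2)/(6·2)=29/52, b=Δ2−h2·(2M2+M3)/6=161/52
seg 3: a=3, c=M3/2=45/104, d=(M4−M3)/(6·3)=-5/104, b=Δ3−h3·(2M3+M4)/6=-97/52
t_q=13/2 → seg 3, τ=3/2; S=3+-97/52·τ+45/104·τ²+-5/104·τ³=843/832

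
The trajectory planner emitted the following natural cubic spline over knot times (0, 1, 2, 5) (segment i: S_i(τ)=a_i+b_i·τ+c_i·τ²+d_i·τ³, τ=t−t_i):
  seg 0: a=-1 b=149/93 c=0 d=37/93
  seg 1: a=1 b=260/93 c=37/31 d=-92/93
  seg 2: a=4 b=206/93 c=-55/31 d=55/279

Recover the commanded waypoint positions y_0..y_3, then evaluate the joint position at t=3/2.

y_0=-1 y_1=1 y_2=4 y_3=0
S(3/2) = 319/124

y_0 = S_0(0) = a_0 = -1
y_1 = S_1(0) = a_1 = 1
y_2 = S_2(0) = a_2 = 4
y_3 = S_2(3) = 0
t_q=3/2 is in segment 1 (τ=1/2); S_1(τ)=319/124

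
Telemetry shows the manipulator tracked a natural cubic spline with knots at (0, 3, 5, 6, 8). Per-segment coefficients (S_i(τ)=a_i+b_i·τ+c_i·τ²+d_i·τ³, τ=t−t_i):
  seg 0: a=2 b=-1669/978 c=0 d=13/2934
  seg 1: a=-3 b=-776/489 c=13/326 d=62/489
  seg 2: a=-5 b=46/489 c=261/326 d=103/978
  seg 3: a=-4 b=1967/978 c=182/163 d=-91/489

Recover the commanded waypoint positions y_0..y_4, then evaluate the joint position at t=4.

y_0=2 y_1=-3 y_2=-5 y_3=-4 y_4=3
S(4) = -1441/326

y_0 = S_0(0) = a_0 = 2
y_1 = S_1(0) = a_1 = -3
y_2 = S_2(0) = a_2 = -5
y_3 = S_3(0) = a_3 = -4
y_4 = S_3(2) = 3
t_q=4 is in segment 1 (τ=1); S_1(τ)=-1441/326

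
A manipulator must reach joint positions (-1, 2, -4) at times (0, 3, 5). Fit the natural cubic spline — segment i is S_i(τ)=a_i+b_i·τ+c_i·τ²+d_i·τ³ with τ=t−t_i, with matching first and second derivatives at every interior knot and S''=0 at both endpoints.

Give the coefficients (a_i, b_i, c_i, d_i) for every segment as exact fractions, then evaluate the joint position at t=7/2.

Δ: Δ0=1, Δ1=-3
row 1: diag=10, rhs=-24; c'=1/5, d'=-12/5
back: M1=-12/5
M: M0=0, M1=-12/5, M2=0
seg 0: a=-1, c=M0/2=0, d=(M1−M0)/(6·3)=-2/15, b=Δ0−h0·(2M0+M1)/6=11/5
seg 1: a=2, c=M1/2=-6/5, d=(M2−M1)/(6·2)=1/5, b=Δ1−h1·(2M1+M2)/6=-7/5
t_q=7/2 → seg 1, τ=1/2; S=2+-7/5·τ+-6/5·τ²+1/5·τ³=41/40

  seg 0: a=-1 b=11/5 c=0 d=-2/15
  seg 1: a=2 b=-7/5 c=-6/5 d=1/5
S(7/2) = 41/40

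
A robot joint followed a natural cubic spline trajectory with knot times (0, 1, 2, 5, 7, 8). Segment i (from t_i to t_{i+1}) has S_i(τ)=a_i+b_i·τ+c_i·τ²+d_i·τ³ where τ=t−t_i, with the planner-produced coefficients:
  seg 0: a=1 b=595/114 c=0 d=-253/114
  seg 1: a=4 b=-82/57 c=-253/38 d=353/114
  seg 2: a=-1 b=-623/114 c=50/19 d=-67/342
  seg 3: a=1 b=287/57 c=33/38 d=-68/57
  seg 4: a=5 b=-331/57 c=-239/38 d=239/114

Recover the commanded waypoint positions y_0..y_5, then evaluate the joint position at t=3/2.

y_0=1 y_1=4 y_2=-1 y_3=1 y_4=5 y_5=-5
S(3/2) = 609/304

y_0 = S_0(0) = a_0 = 1
y_1 = S_1(0) = a_1 = 4
y_2 = S_2(0) = a_2 = -1
y_3 = S_3(0) = a_3 = 1
y_4 = S_4(0) = a_4 = 5
y_5 = S_4(1) = -5
t_q=3/2 is in segment 1 (τ=1/2); S_1(τ)=609/304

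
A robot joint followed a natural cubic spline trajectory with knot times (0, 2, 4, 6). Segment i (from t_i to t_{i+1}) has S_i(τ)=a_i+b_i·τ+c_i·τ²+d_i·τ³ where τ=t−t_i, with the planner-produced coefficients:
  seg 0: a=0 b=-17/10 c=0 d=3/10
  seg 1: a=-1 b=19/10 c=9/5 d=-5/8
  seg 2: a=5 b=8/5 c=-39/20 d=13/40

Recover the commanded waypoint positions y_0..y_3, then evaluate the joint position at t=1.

y_0 = S_0(0) = a_0 = 0
y_1 = S_1(0) = a_1 = -1
y_2 = S_2(0) = a_2 = 5
y_3 = S_2(2) = 3
t_q=1 is in segment 0 (τ=1); S_0(τ)=-7/5

y_0=0 y_1=-1 y_2=5 y_3=3
S(1) = -7/5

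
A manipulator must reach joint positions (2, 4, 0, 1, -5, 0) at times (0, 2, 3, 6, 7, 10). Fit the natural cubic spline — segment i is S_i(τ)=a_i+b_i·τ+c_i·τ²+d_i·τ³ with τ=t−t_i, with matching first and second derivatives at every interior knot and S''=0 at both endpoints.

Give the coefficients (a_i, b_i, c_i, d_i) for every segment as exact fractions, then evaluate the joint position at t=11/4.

  seg 0: a=2 b=7745/2529 c=0 d=-1304/2529
  seg 1: a=4 b=-7903/2529 c=-2608/843 d=5611/2529
  seg 2: a=0 b=-6718/2529 c=1001/281 d=-19466/22761
  seg 3: a=1 b=-11062/2529 c=-10457/2529 d=705/281
  seg 4: a=-5 b=-12941/2529 c=8578/2529 d=-8578/22761
S(11/4) = 45971/53952

Δ: Δ0=1, Δ1=-4, Δ2=1/3, Δ3=-6, Δ4=5/3
row 1: diag=6, rhs=-30; c'=1/6, d'=-5
row 2: denom=8−1·1/6=47/6; d'=(26−1·-5)/(47/6)=186/47
row 3: denom=8−3·18/47=322/47; d'=(-38−3·186/47)/(322/47)=-1172/161
row 4: denom=8−1·47/322=2529/322; d'=(46−1·-1172/161)/(2529/322)=17156/2529
back: M4=17156/2529
back: M3=-1172/161−47/322·17156/2529=-20914/2529
back: M2=186/47−18/47·-20914/2529=2002/281
back: M1=-5−1/6·2002/281=-5216/843
M: M0=0, M1=-5216/843, M2=2002/281, M3=-20914/2529, M4=17156/2529, M5=0
seg 0: a=2, c=M0/2=0, d=(M1−M0)/(6·2)=-1304/2529, b=Δ0−h0·(2M0+M1)/6=7745/2529
seg 1: a=4, c=M1/2=-2608/843, d=(M2−M1)/(6·1)=5611/2529, b=Δ1−h1·(2M1+M2)/6=-7903/2529
seg 2: a=0, c=M2/2=1001/281, d=(M3−M2)/(6·3)=-19466/22761, b=Δ2−h2·(2M2+M3)/6=-6718/2529
seg 3: a=1, c=M3/2=-10457/2529, d=(M4−M3)/(6·1)=705/281, b=Δ3−h3·(2M3+M4)/6=-11062/2529
seg 4: a=-5, c=M4/2=8578/2529, d=(M5−M4)/(6·3)=-8578/22761, b=Δ4−h4·(2M4+M5)/6=-12941/2529
t_q=11/4 → seg 1, τ=3/4; S=4+-7903/2529·τ+-2608/843·τ²+5611/2529·τ³=45971/53952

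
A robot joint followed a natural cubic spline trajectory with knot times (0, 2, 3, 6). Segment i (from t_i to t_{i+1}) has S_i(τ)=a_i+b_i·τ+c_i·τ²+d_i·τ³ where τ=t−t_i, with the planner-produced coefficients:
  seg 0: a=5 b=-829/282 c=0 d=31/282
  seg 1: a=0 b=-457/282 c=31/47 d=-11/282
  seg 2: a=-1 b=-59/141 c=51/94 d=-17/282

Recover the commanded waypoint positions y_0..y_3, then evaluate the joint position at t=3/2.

y_0=5 y_1=0 y_2=-1 y_3=1
S(3/2) = 723/752

y_0 = S_0(0) = a_0 = 5
y_1 = S_1(0) = a_1 = 0
y_2 = S_2(0) = a_2 = -1
y_3 = S_2(3) = 1
t_q=3/2 is in segment 0 (τ=3/2); S_0(τ)=723/752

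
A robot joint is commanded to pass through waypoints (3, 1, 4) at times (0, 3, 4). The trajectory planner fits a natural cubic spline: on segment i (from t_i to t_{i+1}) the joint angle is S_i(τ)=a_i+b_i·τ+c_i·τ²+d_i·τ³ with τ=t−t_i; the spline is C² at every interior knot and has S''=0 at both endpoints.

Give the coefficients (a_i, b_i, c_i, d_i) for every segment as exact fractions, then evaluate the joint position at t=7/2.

  seg 0: a=3 b=-49/24 c=0 d=11/72
  seg 1: a=1 b=25/12 c=11/8 d=-11/24
S(7/2) = 149/64

Δ: Δ0=-2/3, Δ1=3
row 1: diag=8, rhs=22; c'=1/8, d'=11/4
back: M1=11/4
M: M0=0, M1=11/4, M2=0
seg 0: a=3, c=M0/2=0, d=(M1−M0)/(6·3)=11/72, b=Δ0−h0·(2M0+M1)/6=-49/24
seg 1: a=1, c=M1/2=11/8, d=(M2−M1)/(6·1)=-11/24, b=Δ1−h1·(2M1+M2)/6=25/12
t_q=7/2 → seg 1, τ=1/2; S=1+25/12·τ+11/8·τ²+-11/24·τ³=149/64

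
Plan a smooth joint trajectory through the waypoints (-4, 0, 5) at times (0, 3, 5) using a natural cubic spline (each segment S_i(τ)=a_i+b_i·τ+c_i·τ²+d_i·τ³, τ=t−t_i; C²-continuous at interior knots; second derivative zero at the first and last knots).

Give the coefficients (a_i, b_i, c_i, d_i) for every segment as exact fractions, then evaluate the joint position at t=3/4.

  seg 0: a=-4 b=59/60 c=0 d=7/180
  seg 1: a=0 b=61/30 c=7/20 d=-7/120
S(3/4) = -831/256

Δ: Δ0=4/3, Δ1=5/2
row 1: diag=10, rhs=7; c'=1/5, d'=7/10
back: M1=7/10
M: M0=0, M1=7/10, M2=0
seg 0: a=-4, c=M0/2=0, d=(M1−M0)/(6·3)=7/180, b=Δ0−h0·(2M0+M1)/6=59/60
seg 1: a=0, c=M1/2=7/20, d=(M2−M1)/(6·2)=-7/120, b=Δ1−h1·(2M1+M2)/6=61/30
t_q=3/4 → seg 0, τ=3/4; S=-4+59/60·τ+0·τ²+7/180·τ³=-831/256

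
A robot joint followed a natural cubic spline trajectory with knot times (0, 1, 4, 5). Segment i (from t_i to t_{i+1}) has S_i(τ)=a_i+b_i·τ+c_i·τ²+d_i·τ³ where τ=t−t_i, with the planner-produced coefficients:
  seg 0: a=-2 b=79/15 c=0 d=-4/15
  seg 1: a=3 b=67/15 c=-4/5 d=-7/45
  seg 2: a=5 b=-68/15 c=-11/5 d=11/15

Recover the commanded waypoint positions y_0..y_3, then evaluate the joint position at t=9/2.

y_0=-2 y_1=3 y_2=5 y_3=-1
S(9/2) = 91/40

y_0 = S_0(0) = a_0 = -2
y_1 = S_1(0) = a_1 = 3
y_2 = S_2(0) = a_2 = 5
y_3 = S_2(1) = -1
t_q=9/2 is in segment 2 (τ=1/2); S_2(τ)=91/40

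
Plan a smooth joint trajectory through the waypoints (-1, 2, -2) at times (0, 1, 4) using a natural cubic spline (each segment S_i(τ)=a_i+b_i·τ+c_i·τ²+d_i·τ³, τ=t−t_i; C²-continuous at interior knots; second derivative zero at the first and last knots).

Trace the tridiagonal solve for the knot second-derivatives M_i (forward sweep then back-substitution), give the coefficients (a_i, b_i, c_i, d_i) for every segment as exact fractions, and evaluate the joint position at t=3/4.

  seg 0: a=-1 b=85/24 c=0 d=-13/24
  seg 1: a=2 b=23/12 c=-13/8 d=13/72
S(3/4) = 731/512

Δ: Δ0=3, Δ1=-4/3
row 1: diag=8, rhs=-26; c'=3/8, d'=-13/4
back: M1=-13/4
M: M0=0, M1=-13/4, M2=0
seg 0: a=-1, c=M0/2=0, d=(M1−M0)/(6·1)=-13/24, b=Δ0−h0·(2M0+M1)/6=85/24
seg 1: a=2, c=M1/2=-13/8, d=(M2−M1)/(6·3)=13/72, b=Δ1−h1·(2M1+M2)/6=23/12
t_q=3/4 → seg 0, τ=3/4; S=-1+85/24·τ+0·τ²+-13/24·τ³=731/512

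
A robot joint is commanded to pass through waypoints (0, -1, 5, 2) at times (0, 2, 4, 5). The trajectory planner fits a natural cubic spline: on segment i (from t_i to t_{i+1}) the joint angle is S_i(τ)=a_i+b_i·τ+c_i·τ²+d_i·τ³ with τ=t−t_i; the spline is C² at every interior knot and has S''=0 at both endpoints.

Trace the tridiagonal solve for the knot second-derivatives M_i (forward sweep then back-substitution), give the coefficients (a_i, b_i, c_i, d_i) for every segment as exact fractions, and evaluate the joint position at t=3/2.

  seg 0: a=0 b=-2 c=0 d=3/8
  seg 1: a=-1 b=5/2 c=9/4 d=-1
  seg 2: a=5 b=-1/2 c=-15/4 d=5/4
S(3/2) = -111/64

Δ: Δ0=-1/2, Δ1=3, Δ2=-3
row 1: diag=8, rhs=21; c'=1/4, d'=21/8
row 2: denom=6−2·1/4=11/2; d'=(-36−2·21/8)/(11/2)=-15/2
back: M2=-15/2
back: M1=21/8−1/4·-15/2=9/2
M: M0=0, M1=9/2, M2=-15/2, M3=0
seg 0: a=0, c=M0/2=0, d=(M1−M0)/(6·2)=3/8, b=Δ0−h0·(2M0+M1)/6=-2
seg 1: a=-1, c=M1/2=9/4, d=(M2−M1)/(6·2)=-1, b=Δ1−h1·(2M1+M2)/6=5/2
seg 2: a=5, c=M2/2=-15/4, d=(M3−M2)/(6·1)=5/4, b=Δ2−h2·(2M2+M3)/6=-1/2
t_q=3/2 → seg 0, τ=3/2; S=0+-2·τ+0·τ²+3/8·τ³=-111/64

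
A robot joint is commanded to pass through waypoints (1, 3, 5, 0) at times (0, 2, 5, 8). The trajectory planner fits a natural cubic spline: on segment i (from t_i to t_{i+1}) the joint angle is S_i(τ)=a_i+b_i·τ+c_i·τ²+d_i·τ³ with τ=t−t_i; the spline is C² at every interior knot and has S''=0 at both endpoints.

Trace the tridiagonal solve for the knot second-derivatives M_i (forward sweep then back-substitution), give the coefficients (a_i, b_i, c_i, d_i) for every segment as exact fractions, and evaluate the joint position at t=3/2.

  seg 0: a=1 b=35/37 c=0 d=1/74
  seg 1: a=3 b=41/37 c=3/37 d=-76/999
  seg 2: a=5 b=-17/37 c=-67/111 d=67/999
S(3/2) = 1459/592

Δ: Δ0=1, Δ1=2/3, Δ2=-5/3
row 1: diag=10, rhs=-2; c'=3/10, d'=-1/5
row 2: denom=12−3·3/10=111/10; d'=(-14−3·-1/5)/(111/10)=-134/111
back: M2=-134/111
back: M1=-1/5−3/10·-134/111=6/37
M: M0=0, M1=6/37, M2=-134/111, M3=0
seg 0: a=1, c=M0/2=0, d=(M1−M0)/(6·2)=1/74, b=Δ0−h0·(2M0+M1)/6=35/37
seg 1: a=3, c=M1/2=3/37, d=(M2−M1)/(6·3)=-76/999, b=Δ1−h1·(2M1+M2)/6=41/37
seg 2: a=5, c=M2/2=-67/111, d=(M3−M2)/(6·3)=67/999, b=Δ2−h2·(2M2+M3)/6=-17/37
t_q=3/2 → seg 0, τ=3/2; S=1+35/37·τ+0·τ²+1/74·τ³=1459/592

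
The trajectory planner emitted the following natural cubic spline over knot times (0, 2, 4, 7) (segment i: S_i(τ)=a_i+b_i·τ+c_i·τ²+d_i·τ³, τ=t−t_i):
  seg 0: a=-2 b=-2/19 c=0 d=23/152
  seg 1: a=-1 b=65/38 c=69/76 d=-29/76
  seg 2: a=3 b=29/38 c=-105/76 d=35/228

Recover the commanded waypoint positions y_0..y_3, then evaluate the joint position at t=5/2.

y_0 = S_0(0) = a_0 = -2
y_1 = S_1(0) = a_1 = -1
y_2 = S_2(0) = a_2 = 3
y_3 = S_2(3) = -3
t_q=5/2 is in segment 1 (τ=1/2); S_1(τ)=21/608

y_0=-2 y_1=-1 y_2=3 y_3=-3
S(5/2) = 21/608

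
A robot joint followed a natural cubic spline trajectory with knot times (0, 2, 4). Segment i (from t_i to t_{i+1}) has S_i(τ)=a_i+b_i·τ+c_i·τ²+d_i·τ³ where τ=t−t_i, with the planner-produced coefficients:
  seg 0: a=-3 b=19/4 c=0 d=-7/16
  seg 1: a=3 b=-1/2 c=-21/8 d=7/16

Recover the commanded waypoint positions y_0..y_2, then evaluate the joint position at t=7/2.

y_0 = S_0(0) = a_0 = -3
y_1 = S_1(0) = a_1 = 3
y_2 = S_1(2) = -5
t_q=7/2 is in segment 1 (τ=3/2); S_1(τ)=-279/128

y_0=-3 y_1=3 y_2=-5
S(7/2) = -279/128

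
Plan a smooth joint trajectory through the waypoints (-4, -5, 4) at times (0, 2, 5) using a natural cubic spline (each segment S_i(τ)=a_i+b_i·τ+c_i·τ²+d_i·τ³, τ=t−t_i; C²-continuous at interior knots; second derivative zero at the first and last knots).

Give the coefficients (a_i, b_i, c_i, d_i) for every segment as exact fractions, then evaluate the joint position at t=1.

Δ: Δ0=-1/2, Δ1=3
row 1: diag=10, rhs=21; c'=3/10, d'=21/10
back: M1=21/10
M: M0=0, M1=21/10, M2=0
seg 0: a=-4, c=M0/2=0, d=(M1−M0)/(6·2)=7/40, b=Δ0−h0·(2M0+M1)/6=-6/5
seg 1: a=-5, c=M1/2=21/20, d=(M2−M1)/(6·3)=-7/60, b=Δ1−h1·(2M1+M2)/6=9/10
t_q=1 → seg 0, τ=1; S=-4+-6/5·τ+0·τ²+7/40·τ³=-201/40

  seg 0: a=-4 b=-6/5 c=0 d=7/40
  seg 1: a=-5 b=9/10 c=21/20 d=-7/60
S(1) = -201/40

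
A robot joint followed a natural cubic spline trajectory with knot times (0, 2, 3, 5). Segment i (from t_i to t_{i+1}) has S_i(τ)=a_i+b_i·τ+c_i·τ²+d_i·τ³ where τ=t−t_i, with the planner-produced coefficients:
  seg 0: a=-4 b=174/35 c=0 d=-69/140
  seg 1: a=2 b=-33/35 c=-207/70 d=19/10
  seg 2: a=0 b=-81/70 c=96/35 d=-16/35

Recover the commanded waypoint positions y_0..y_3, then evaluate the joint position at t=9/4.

y_0 = S_0(0) = a_0 = -4
y_1 = S_1(0) = a_1 = 2
y_2 = S_2(0) = a_2 = 0
y_3 = S_2(2) = 5
t_q=9/4 is in segment 1 (τ=1/4); S_1(τ)=7209/4480

y_0=-4 y_1=2 y_2=0 y_3=5
S(9/4) = 7209/4480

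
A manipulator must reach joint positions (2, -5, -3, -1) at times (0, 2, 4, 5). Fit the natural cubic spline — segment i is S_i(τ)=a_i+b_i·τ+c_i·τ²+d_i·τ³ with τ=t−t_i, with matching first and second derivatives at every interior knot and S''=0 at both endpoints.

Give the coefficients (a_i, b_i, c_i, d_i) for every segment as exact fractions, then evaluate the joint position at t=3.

  seg 0: a=2 b=-51/11 c=0 d=25/88
  seg 1: a=-5 b=-27/22 c=75/44 d=-13/44
  seg 2: a=-3 b=45/22 c=-3/44 d=1/44
S(3) = -53/11

Δ: Δ0=-7/2, Δ1=1, Δ2=2
row 1: diag=8, rhs=27; c'=1/4, d'=27/8
row 2: denom=6−2·1/4=11/2; d'=(6−2·27/8)/(11/2)=-3/22
back: M2=-3/22
back: M1=27/8−1/4·-3/22=75/22
M: M0=0, M1=75/22, M2=-3/22, M3=0
seg 0: a=2, c=M0/2=0, d=(M1−M0)/(6·2)=25/88, b=Δ0−h0·(2M0+M1)/6=-51/11
seg 1: a=-5, c=M1/2=75/44, d=(M2−M1)/(6·2)=-13/44, b=Δ1−h1·(2M1+M2)/6=-27/22
seg 2: a=-3, c=M2/2=-3/44, d=(M3−M2)/(6·1)=1/44, b=Δ2−h2·(2M2+M3)/6=45/22
t_q=3 → seg 1, τ=1; S=-5+-27/22·τ+75/44·τ²+-13/44·τ³=-53/11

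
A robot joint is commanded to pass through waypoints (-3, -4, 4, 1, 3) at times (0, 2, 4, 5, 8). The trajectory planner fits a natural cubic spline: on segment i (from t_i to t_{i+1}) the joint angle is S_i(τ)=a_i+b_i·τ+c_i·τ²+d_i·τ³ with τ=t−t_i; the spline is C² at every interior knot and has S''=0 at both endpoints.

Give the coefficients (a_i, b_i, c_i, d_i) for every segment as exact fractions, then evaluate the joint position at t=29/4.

  seg 0: a=-3 b=-2501/1032 c=0 d=1985/4128
  seg 1: a=-4 b=1727/516 c=1985/688 d=-5281/4128
  seg 2: a=4 b=-479/1032 c=-206/43 d=2327/1032
  seg 3: a=1 b=-1693/516 c=679/344 d=-679/3096
S(29/4) = 24485/22016

Δ: Δ0=-1/2, Δ1=4, Δ2=-3, Δ3=2/3
row 1: diag=8, rhs=27; c'=1/4, d'=27/8
row 2: denom=6−2·1/4=11/2; d'=(-42−2·27/8)/(11/2)=-195/22
row 3: denom=8−1·2/11=86/11; d'=(22−1·-195/22)/(86/11)=679/172
back: M3=679/172
back: M2=-195/22−2/11·679/172=-412/43
back: M1=27/8−1/4·-412/43=1985/344
M: M0=0, M1=1985/344, M2=-412/43, M3=679/172, M4=0
seg 0: a=-3, c=M0/2=0, d=(M1−M0)/(6·2)=1985/4128, b=Δ0−h0·(2M0+M1)/6=-2501/1032
seg 1: a=-4, c=M1/2=1985/688, d=(M2−M1)/(6·2)=-5281/4128, b=Δ1−h1·(2M1+M2)/6=1727/516
seg 2: a=4, c=M2/2=-206/43, d=(M3−M2)/(6·1)=2327/1032, b=Δ2−h2·(2M2+M3)/6=-479/1032
seg 3: a=1, c=M3/2=679/344, d=(M4−M3)/(6·3)=-679/3096, b=Δ3−h3·(2M3+M4)/6=-1693/516
t_q=29/4 → seg 3, τ=9/4; S=1+-1693/516·τ+679/344·τ²+-679/3096·τ³=24485/22016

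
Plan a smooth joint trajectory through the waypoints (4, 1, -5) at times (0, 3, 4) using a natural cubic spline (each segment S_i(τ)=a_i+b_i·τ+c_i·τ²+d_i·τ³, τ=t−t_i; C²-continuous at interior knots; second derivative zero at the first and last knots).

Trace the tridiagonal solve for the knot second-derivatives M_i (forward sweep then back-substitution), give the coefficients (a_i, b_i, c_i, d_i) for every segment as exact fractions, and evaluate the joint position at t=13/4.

Δ: Δ0=-1, Δ1=-6
row 1: diag=8, rhs=-30; c'=1/8, d'=-15/4
back: M1=-15/4
M: M0=0, M1=-15/4, M2=0
seg 0: a=4, c=M0/2=0, d=(M1−M0)/(6·3)=-5/24, b=Δ0−h0·(2M0+M1)/6=7/8
seg 1: a=1, c=M1/2=-15/8, d=(M2−M1)/(6·1)=5/8, b=Δ1−h1·(2M1+M2)/6=-19/4
t_q=13/4 → seg 1, τ=1/4; S=1+-19/4·τ+-15/8·τ²+5/8·τ³=-151/512

  seg 0: a=4 b=7/8 c=0 d=-5/24
  seg 1: a=1 b=-19/4 c=-15/8 d=5/8
S(13/4) = -151/512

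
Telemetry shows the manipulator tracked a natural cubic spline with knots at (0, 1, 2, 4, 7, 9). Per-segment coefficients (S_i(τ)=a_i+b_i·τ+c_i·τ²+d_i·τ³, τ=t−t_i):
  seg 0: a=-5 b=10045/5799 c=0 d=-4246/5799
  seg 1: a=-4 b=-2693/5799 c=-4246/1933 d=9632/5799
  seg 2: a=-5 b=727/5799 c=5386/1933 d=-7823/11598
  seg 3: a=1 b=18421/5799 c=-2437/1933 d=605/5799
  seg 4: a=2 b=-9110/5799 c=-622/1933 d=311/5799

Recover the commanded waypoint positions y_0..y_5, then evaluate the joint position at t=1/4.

y_0 = S_0(0) = a_0 = -5
y_1 = S_1(0) = a_1 = -4
y_2 = S_2(0) = a_2 = -5
y_3 = S_3(0) = a_3 = 1
y_4 = S_4(0) = a_4 = 2
y_5 = S_4(2) = -2
t_q=1/4 is in segment 0 (τ=1/4); S_0(τ)=-283201/61856

y_0=-5 y_1=-4 y_2=-5 y_3=1 y_4=2 y_5=-2
S(1/4) = -283201/61856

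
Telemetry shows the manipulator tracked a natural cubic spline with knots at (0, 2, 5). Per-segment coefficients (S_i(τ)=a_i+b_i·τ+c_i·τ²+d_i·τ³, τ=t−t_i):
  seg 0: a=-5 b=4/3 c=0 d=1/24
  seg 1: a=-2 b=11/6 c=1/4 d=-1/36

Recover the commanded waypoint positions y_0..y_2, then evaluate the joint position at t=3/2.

y_0=-5 y_1=-2 y_2=5
S(3/2) = -183/64

y_0 = S_0(0) = a_0 = -5
y_1 = S_1(0) = a_1 = -2
y_2 = S_1(3) = 5
t_q=3/2 is in segment 0 (τ=3/2); S_0(τ)=-183/64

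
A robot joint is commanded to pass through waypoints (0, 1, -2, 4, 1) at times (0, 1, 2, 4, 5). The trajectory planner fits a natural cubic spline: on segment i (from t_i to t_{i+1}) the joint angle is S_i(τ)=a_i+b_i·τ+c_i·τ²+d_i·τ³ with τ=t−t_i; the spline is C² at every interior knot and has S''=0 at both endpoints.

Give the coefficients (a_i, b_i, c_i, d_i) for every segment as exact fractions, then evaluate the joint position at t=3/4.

  seg 0: a=0 b=149/61 c=0 d=-88/61
  seg 1: a=1 b=-115/61 c=-264/61 d=196/61
  seg 2: a=-2 b=-55/61 c=324/61 d=-205/122
  seg 3: a=4 b=11/61 c=-291/61 d=97/61
S(3/4) = 597/488

Δ: Δ0=1, Δ1=-3, Δ2=3, Δ3=-3
row 1: diag=4, rhs=-24; c'=1/4, d'=-6
row 2: denom=6−1·1/4=23/4; d'=(36−1·-6)/(23/4)=168/23
row 3: denom=6−2·8/23=122/23; d'=(-36−2·168/23)/(122/23)=-582/61
back: M3=-582/61
back: M2=168/23−8/23·-582/61=648/61
back: M1=-6−1/4·648/61=-528/61
M: M0=0, M1=-528/61, M2=648/61, M3=-582/61, M4=0
seg 0: a=0, c=M0/2=0, d=(M1−M0)/(6·1)=-88/61, b=Δ0−h0·(2M0+M1)/6=149/61
seg 1: a=1, c=M1/2=-264/61, d=(M2−M1)/(6·1)=196/61, b=Δ1−h1·(2M1+M2)/6=-115/61
seg 2: a=-2, c=M2/2=324/61, d=(M3−M2)/(6·2)=-205/122, b=Δ2−h2·(2M2+M3)/6=-55/61
seg 3: a=4, c=M3/2=-291/61, d=(M4−M3)/(6·1)=97/61, b=Δ3−h3·(2M3+M4)/6=11/61
t_q=3/4 → seg 0, τ=3/4; S=0+149/61·τ+0·τ²+-88/61·τ³=597/488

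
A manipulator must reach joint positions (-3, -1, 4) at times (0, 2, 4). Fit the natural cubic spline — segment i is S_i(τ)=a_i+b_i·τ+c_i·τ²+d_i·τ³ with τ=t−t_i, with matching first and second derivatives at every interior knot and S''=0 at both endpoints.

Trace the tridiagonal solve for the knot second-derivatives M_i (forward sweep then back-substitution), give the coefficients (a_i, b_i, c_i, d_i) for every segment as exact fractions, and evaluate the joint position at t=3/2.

  seg 0: a=-3 b=5/8 c=0 d=3/32
  seg 1: a=-1 b=7/4 c=9/16 d=-3/32
S(3/2) = -447/256

Δ: Δ0=1, Δ1=5/2
row 1: diag=8, rhs=9; c'=1/4, d'=9/8
back: M1=9/8
M: M0=0, M1=9/8, M2=0
seg 0: a=-3, c=M0/2=0, d=(M1−M0)/(6·2)=3/32, b=Δ0−h0·(2M0+M1)/6=5/8
seg 1: a=-1, c=M1/2=9/16, d=(M2−M1)/(6·2)=-3/32, b=Δ1−h1·(2M1+M2)/6=7/4
t_q=3/2 → seg 0, τ=3/2; S=-3+5/8·τ+0·τ²+3/32·τ³=-447/256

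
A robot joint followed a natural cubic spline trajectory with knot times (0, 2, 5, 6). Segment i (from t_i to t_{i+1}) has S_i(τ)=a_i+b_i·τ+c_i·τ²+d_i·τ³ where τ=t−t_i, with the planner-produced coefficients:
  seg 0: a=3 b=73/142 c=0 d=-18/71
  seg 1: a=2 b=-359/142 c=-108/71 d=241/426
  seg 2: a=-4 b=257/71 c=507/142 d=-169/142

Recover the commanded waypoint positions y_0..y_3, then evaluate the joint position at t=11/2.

y_0=3 y_1=2 y_2=-4 y_3=2
S(11/2) = -1643/1136

y_0 = S_0(0) = a_0 = 3
y_1 = S_1(0) = a_1 = 2
y_2 = S_2(0) = a_2 = -4
y_3 = S_2(1) = 2
t_q=11/2 is in segment 2 (τ=1/2); S_2(τ)=-1643/1136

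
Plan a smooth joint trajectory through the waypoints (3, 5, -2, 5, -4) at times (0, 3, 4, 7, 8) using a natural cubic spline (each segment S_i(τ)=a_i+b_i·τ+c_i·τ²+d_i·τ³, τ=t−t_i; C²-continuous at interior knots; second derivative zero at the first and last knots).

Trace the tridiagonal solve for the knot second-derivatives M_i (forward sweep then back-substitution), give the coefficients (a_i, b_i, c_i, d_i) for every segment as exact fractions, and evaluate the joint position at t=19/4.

  seg 0: a=3 b=1879/432 c=0 d=-1591/3888
  seg 1: a=5 b=-1447/216 c=-1591/432 d=487/144
  seg 2: a=-2 b=-1693/432 c=349/54 d=-5675/3888
  seg 3: a=5 b=-983/216 c=-961/144 d=961/432
S(19/4) = -5897/3072

Δ: Δ0=2/3, Δ1=-7, Δ2=7/3, Δ3=-9
row 1: diag=8, rhs=-46; c'=1/8, d'=-23/4
row 2: denom=8−1·1/8=63/8; d'=(56−1·-23/4)/(63/8)=494/63
row 3: denom=8−3·8/21=48/7; d'=(-68−3·494/63)/(48/7)=-961/72
back: M3=-961/72
back: M2=494/63−8/21·-961/72=349/27
back: M1=-23/4−1/8·349/27=-1591/216
M: M0=0, M1=-1591/216, M2=349/27, M3=-961/72, M4=0
seg 0: a=3, c=M0/2=0, d=(M1−M0)/(6·3)=-1591/3888, b=Δ0−h0·(2M0+M1)/6=1879/432
seg 1: a=5, c=M1/2=-1591/432, d=(M2−M1)/(6·1)=487/144, b=Δ1−h1·(2M1+M2)/6=-1447/216
seg 2: a=-2, c=M2/2=349/54, d=(M3−M2)/(6·3)=-5675/3888, b=Δ2−h2·(2M2+M3)/6=-1693/432
seg 3: a=5, c=M3/2=-961/144, d=(M4−M3)/(6·1)=961/432, b=Δ3−h3·(2M3+M4)/6=-983/216
t_q=19/4 → seg 2, τ=3/4; S=-2+-1693/432·τ+349/54·τ²+-5675/3888·τ³=-5897/3072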